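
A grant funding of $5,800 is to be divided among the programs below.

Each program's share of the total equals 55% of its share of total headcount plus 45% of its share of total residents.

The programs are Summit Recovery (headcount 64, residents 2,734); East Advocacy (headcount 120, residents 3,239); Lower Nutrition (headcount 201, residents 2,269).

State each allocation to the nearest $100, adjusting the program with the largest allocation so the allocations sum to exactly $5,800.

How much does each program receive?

Headcount total 385; residents total 8,242.
Combined weights (55% headcount + 45% residents): Summit Recovery 0.2407; East Advocacy 0.3483; Lower Nutrition 0.4110.
Pro-rata amounts: Summit Recovery 1,396.06; East Advocacy 2,019.98; Lower Nutrition 2,383.95.
After rounding ($100): Summit Recovery $1,400; East Advocacy $2,000; Lower Nutrition $2,400. Sum = $5,800.
No rounding difference to absorb.

Summit Recovery: $1,400; East Advocacy: $2,000; Lower Nutrition: $2,400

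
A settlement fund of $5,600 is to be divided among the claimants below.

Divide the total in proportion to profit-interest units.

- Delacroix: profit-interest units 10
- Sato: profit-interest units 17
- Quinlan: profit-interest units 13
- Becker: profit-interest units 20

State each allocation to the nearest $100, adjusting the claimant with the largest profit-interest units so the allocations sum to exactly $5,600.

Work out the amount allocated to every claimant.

Delacroix: $900 | Sato: $1,600 | Quinlan: $1,200 | Becker: $1,900

Total profit-interest units = 10 + 17 + 13 + 20 = 60.
Unrounded shares: Delacroix 933.33; Sato 1,586.67; Quinlan 1,213.33; Becker 1,866.67.
At nearest $100: Delacroix $900; Sato $1,600; Quinlan $1,200; Becker $1,900. Sum = $5,600.
No rounding difference to absorb.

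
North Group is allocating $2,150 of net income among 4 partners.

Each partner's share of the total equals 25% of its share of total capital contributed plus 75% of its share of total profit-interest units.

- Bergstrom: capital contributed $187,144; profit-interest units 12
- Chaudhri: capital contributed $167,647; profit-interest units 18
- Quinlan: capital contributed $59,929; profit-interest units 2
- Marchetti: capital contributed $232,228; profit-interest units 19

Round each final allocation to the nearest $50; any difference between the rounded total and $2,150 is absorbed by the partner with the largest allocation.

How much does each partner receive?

Bergstrom: $550 | Chaudhri: $700 | Quinlan: $100 | Marchetti: $800

Capital contributed total 646,948; profit-interest units total 51.
Blended shares (25% capital contributed + 75% profit-interest units): Bergstrom 0.2488; Chaudhri 0.3295; Quinlan 0.0526; Marchetti 0.3692.
Pro-rata amounts: Bergstrom 534.90; Chaudhri 708.40; Quinlan 113.03; Marchetti 793.68.
Rounded to nearest $50: Bergstrom $550; Chaudhri $700; Quinlan $100; Marchetti $800. Sum = $2,150.
Sum already equals the total — no adjustment.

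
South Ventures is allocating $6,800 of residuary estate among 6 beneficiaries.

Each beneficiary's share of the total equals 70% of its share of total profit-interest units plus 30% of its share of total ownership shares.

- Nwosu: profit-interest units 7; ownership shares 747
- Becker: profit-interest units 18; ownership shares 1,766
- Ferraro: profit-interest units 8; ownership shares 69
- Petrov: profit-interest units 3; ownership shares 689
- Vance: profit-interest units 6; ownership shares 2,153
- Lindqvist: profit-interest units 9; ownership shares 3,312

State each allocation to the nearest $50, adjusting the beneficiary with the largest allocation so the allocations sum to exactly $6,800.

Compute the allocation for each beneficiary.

Totals — profit-interest units 51, ownership shares 8,736.
Blended shares (70% profit-interest units + 30% ownership shares): Nwosu 0.1217; Becker 0.3077; Ferraro 0.1122; Petrov 0.0648; Vance 0.1563; Lindqvist 0.2373.
Unrounded shares: Nwosu 827.77; Becker 2,092.39; Ferraro 762.78; Petrov 440.89; Vance 1,062.76; Lindqvist 1,613.41.
After rounding ($50): Nwosu $850; Becker $2,100; Ferraro $750; Petrov $450; Vance $1,050; Lindqvist $1,600. Sum = $6,800.
No rounding difference to absorb.

Nwosu: $850; Becker: $2,100; Ferraro: $750; Petrov: $450; Vance: $1,050; Lindqvist: $1,600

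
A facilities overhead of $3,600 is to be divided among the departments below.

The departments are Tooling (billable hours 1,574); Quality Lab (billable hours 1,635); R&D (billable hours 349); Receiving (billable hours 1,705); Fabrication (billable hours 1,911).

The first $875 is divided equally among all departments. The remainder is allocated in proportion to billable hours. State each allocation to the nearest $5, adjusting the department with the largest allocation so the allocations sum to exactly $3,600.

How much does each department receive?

$875 shared equally gives $175 per department.
Remainder $2,725 by billable hours (total 7,174): Tooling 597.87 → $600; Quality Lab 621.04 → $620; R&D 132.57 → $135; Receiving 647.63 → $650; Fabrication 725.88 → $725.
Rounding difference −$5 on remainder applied to Fabrication.
Totals: Tooling $175 + $600 = $775; Quality Lab $175 + $620 = $795; R&D $175 + $135 = $310; Receiving $175 + $650 = $825; Fabrication $175 + $720 = $895.

Tooling: $775 | Quality Lab: $795 | R&D: $310 | Receiving: $825 | Fabrication: $895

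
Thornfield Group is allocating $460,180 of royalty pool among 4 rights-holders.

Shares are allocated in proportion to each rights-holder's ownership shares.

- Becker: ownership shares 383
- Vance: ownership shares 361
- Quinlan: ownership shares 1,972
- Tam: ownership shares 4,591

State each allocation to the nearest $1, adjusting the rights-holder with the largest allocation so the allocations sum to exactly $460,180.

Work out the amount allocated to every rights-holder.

Sum of ownership shares: 7,307.
Pro-rata amounts: Becker 383/7,307 × $460,180 = 24,120.56; Vance 361/7,307 × $460,180 = 22,735.05; Quinlan 1,972/7,307 × $460,180 = 124,192.55; Tam 4,591/7,307 × $460,180 = 289,131.84.
At nearest $1: Becker $24,121; Vance $22,735; Quinlan $124,193; Tam $289,132. Sum = $460,181.
Difference $460,180 − $460,181 = −$1 applied to largest allocation (Tam): Tam becomes $289,131.

Becker: $24,121 · Vance: $22,735 · Quinlan: $124,193 · Tam: $289,131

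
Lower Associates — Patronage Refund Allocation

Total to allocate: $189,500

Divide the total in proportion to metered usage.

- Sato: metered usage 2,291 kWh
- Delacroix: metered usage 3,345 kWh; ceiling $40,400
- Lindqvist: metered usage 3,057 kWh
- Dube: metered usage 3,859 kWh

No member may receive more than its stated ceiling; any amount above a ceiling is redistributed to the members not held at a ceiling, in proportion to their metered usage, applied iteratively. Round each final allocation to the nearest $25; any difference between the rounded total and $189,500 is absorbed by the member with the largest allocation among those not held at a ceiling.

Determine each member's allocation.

Combined metered usage = 12,552.
Proportional shares (ignoring caps): Sato 34,587.68; Delacroix 50,500.12; Lindqvist 46,152.13; Dube 58,260.08.
Held at cap: Delacroix ($40,400); residual $149,100 reallocated over remaining metered usage 9,207.
Redistributed shares: Sato 37,100.91 → $37,100; Lindqvist 49,505.67 → $49,500; Dube 62,493.42 → $62,500.

Sato: $37,100 · Delacroix: $40,400 · Lindqvist: $49,500 · Dube: $62,500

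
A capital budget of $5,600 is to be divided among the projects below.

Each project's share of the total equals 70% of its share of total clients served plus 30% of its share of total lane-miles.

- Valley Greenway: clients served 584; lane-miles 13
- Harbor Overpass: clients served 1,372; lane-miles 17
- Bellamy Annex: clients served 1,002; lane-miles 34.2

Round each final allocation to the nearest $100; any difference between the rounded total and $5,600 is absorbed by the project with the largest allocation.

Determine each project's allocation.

Valley Greenway: $1,100 · Harbor Overpass: $2,300 · Bellamy Annex: $2,200

Totals — clients served 2,958, lane-miles 64.2.
Combined weights (70% clients served + 30% lane-miles): Valley Greenway 0.1989; Harbor Overpass 0.4041; Bellamy Annex 0.3969.
Proportional shares: Valley Greenway 1,114.12; Harbor Overpass 2,263.06; Bellamy Annex 2,222.82.
After rounding ($100): Valley Greenway $1,100; Harbor Overpass $2,300; Bellamy Annex $2,200. Sum = $5,600.
Sum already equals the total — no adjustment.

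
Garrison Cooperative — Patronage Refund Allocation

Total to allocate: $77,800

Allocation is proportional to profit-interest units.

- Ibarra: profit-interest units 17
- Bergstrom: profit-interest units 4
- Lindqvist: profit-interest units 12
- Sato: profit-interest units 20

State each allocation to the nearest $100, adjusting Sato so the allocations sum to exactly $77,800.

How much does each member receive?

Profit-interest units total: 53.
Pro-rata amounts: Ibarra 17/53 × $77,800 = 24,954.72; Bergstrom 4/53 × $77,800 = 5,871.70; Lindqvist 12/53 × $77,800 = 17,615.09; Sato 20/53 × $77,800 = 29,358.49.
At nearest $100: Ibarra $25,000; Bergstrom $5,900; Lindqvist $17,600; Sato $29,400. Sum = $77,900.
Difference $77,800 − $77,900 = −$100 applied to Sato: Sato becomes $29,300.

Ibarra: $25,000 | Bergstrom: $5,900 | Lindqvist: $17,600 | Sato: $29,300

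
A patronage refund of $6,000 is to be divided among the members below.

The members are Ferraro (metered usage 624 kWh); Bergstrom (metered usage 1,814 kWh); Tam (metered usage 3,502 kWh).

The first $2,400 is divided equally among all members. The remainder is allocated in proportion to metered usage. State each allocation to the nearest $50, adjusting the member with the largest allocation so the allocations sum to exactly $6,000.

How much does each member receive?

Ferraro: $1,200 | Bergstrom: $1,900 | Tam: $2,900

Equal tier: $2,400 ÷ 3 = $800 apiece.
Remainder $3,600 by metered usage (total 5,940): Ferraro 378.18 → $400; Bergstrom 1,099.39 → $1,100; Tam 2,122.42 → $2,100.
Totals: Ferraro $800 + $400 = $1,200; Bergstrom $800 + $1,100 = $1,900; Tam $800 + $2,100 = $2,900.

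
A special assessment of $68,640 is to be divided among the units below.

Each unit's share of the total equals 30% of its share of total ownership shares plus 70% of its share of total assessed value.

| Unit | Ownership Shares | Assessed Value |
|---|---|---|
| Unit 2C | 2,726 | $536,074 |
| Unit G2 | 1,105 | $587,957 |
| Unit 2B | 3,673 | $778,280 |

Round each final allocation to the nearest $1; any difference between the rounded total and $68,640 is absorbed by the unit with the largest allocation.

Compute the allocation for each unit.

Unit 2C: $21,021 | Unit G2: $17,883 | Unit 2B: $29,736

Ownership shares total 7,504; assessed value total 1,902,311.
Composite weights (30% ownership shares + 70% assessed value): Unit 2C 0.3062; Unit G2 0.2605; Unit 2B 0.4332.
Pro-rata amounts: Unit 2C 21,020.51; Unit G2 17,882.71; Unit 2B 29,736.78.
At nearest $1: Unit 2C $21,021; Unit G2 $17,883; Unit 2B $29,737. Sum = $68,641.
Difference $68,640 − $68,641 = −$1 applied to largest allocation (Unit 2B): Unit 2B becomes $29,736.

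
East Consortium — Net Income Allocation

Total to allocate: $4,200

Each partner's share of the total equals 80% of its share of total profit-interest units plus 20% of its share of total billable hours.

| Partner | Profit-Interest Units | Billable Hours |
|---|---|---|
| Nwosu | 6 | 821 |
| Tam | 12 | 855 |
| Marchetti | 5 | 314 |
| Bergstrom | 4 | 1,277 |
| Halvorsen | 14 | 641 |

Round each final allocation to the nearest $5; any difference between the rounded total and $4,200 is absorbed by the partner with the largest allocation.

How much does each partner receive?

Totals — profit-interest units 41, billable hours 3,908.
Blended shares (80% profit-interest units + 20% billable hours): Nwosu 0.1591; Tam 0.2779; Marchetti 0.1136; Bergstrom 0.1434; Halvorsen 0.3060.
Proportional shares: Nwosu 668.18; Tam 1,167.19; Marchetti 477.25; Bergstrom 602.29; Halvorsen 1,285.10.
After rounding ($5): Nwosu $670; Tam $1,165; Marchetti $475; Bergstrom $600; Halvorsen $1,285. Sum = $4,195.
Difference $4,200 − $4,195 = +$5 applied to largest allocation (Halvorsen): Halvorsen becomes $1,290.

Nwosu: $670 | Tam: $1,165 | Marchetti: $475 | Bergstrom: $600 | Halvorsen: $1,290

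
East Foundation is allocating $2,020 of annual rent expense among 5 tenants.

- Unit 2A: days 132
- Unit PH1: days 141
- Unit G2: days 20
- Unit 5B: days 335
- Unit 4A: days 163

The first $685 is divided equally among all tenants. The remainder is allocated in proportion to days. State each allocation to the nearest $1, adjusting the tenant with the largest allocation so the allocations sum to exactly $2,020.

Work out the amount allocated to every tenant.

Unit 2A: $360 | Unit PH1: $375 | Unit G2: $171 | Unit 5B: $702 | Unit 4A: $412

$685 shared equally gives $137 per tenant.
Remainder $1,335 by days (total 791): Unit 2A 222.78 → $223; Unit PH1 237.97 → $238; Unit G2 33.75 → $34; Unit 5B 565.39 → $565; Unit 4A 275.10 → $275.
Totals: Unit 2A $137 + $223 = $360; Unit PH1 $137 + $238 = $375; Unit G2 $137 + $34 = $171; Unit 5B $137 + $565 = $702; Unit 4A $137 + $275 = $412.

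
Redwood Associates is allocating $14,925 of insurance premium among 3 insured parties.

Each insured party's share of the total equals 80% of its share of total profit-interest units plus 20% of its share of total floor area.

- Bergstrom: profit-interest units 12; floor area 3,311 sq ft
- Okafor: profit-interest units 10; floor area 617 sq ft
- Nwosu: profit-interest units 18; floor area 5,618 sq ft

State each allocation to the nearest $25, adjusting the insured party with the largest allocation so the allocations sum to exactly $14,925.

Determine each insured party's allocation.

Profit-interest units total 40; floor area total 9,546.
Blended shares (80% profit-interest units + 20% floor area): Bergstrom 0.3094; Okafor 0.2129; Nwosu 0.4777.
Raw shares: Bergstrom 4,617.34; Okafor 3,177.93; Nwosu 7,129.73.
After rounding ($25): Bergstrom $4,625; Okafor $3,175; Nwosu $7,125. Sum = $14,925.
Sum already equals the total — no adjustment.

Bergstrom: $4,625; Okafor: $3,175; Nwosu: $7,125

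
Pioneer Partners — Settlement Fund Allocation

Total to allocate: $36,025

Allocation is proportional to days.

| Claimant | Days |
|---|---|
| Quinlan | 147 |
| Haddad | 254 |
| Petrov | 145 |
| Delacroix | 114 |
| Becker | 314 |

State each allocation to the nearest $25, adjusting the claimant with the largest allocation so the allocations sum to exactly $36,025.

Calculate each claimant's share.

Quinlan: $5,425 | Haddad: $9,400 | Petrov: $5,375 | Delacroix: $4,225 | Becker: $11,600

Total days = 974.
Raw shares: Quinlan 147/974 × $36,025 = 5,437.04; Haddad 254/974 × $36,025 = 9,394.61; Petrov 145/974 × $36,025 = 5,363.06; Delacroix 114/974 × $36,025 = 4,216.48; Becker 314/974 × $36,025 = 11,613.81.
Rounded to nearest $25: Quinlan $5,425; Haddad $9,400; Petrov $5,375; Delacroix $4,225; Becker $11,625. Sum = $36,050.
Difference $36,025 − $36,050 = −$25 applied to largest allocation (Becker): Becker becomes $11,600.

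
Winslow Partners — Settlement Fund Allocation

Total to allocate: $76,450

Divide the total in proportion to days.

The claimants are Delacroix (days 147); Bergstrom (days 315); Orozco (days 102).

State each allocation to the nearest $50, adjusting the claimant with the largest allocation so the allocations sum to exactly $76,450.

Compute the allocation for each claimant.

Delacroix: $19,950 · Bergstrom: $42,650 · Orozco: $13,850

Days total: 564.
Raw shares: Delacroix 147/564 × $76,450 = 19,925.80; Bergstrom 315/564 × $76,450 = 42,698.14; Orozco 102/564 × $76,450 = 13,826.06.
At nearest $50: Delacroix $19,950; Bergstrom $42,700; Orozco $13,850. Sum = $76,500.
Difference $76,450 − $76,500 = −$50 applied to largest allocation (Bergstrom): Bergstrom becomes $42,650.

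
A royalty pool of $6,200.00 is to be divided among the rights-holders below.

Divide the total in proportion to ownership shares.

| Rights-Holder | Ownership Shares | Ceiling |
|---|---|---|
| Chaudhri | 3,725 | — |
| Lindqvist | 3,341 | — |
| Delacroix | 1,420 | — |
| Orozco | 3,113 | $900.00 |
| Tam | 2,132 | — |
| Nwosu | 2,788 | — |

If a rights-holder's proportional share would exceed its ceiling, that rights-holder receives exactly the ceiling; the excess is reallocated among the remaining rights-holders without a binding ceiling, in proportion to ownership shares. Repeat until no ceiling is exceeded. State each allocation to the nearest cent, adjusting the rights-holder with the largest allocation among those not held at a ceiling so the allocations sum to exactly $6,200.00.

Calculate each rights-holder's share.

Total ownership shares = 16,519.
Proportional shares (ignoring caps): Chaudhri 1,398.0871; Lindqvist 1,253.9621; Delacroix 532.9620; Orozco 1,168.3879; Tam 800.1937; Nwosu 1,046.4072.
Cap binds for Orozco ($900.00); balance $5,300.00 reallocated over remaining ownership shares 13,406.
Shares after redistribution: Chaudhri 1,472.6615 → $1,472.66; Lindqvist 1,320.8489 → $1,320.85; Delacroix 561.3904 → $561.39; Tam 842.8763 → $842.88; Nwosu 1,102.2229 → $1,102.22.

Chaudhri: $1,472.66 · Lindqvist: $1,320.85 · Delacroix: $561.39 · Orozco: $900.00 · Tam: $842.88 · Nwosu: $1,102.22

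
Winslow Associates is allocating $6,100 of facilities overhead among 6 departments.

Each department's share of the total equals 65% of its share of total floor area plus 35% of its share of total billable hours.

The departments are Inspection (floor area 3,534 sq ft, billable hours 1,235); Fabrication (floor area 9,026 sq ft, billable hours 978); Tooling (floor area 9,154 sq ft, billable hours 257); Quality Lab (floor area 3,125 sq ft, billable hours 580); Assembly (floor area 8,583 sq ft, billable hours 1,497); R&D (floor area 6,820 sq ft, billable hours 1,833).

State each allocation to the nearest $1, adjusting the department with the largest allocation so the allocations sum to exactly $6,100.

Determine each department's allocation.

Totals — floor area 40,242, billable hours 6,380.
Blended shares (65% floor area + 35% billable hours): Inspection 0.1248; Fabrication 0.1994; Tooling 0.1620; Quality Lab 0.0823; Assembly 0.2208; R&D 0.2107.
Proportional shares: Inspection 761.48; Fabrication 1,216.60; Tooling 987.94; Quality Lab 501.99; Assembly 1,346.63; R&D 1,285.36.
After rounding ($1): Inspection $761; Fabrication $1,217; Tooling $988; Quality Lab $502; Assembly $1,347; R&D $1,285. Sum = $6,100.
No rounding difference to absorb.

Inspection: $761 · Fabrication: $1,217 · Tooling: $988 · Quality Lab: $502 · Assembly: $1,347 · R&D: $1,285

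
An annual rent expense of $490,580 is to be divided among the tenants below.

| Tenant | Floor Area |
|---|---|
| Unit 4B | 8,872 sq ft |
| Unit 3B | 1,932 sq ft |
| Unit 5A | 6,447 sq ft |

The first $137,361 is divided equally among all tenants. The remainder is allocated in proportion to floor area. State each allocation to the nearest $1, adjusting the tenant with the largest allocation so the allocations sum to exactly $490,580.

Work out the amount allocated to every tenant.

Unit 4B: $227,444 · Unit 3B: $85,345 · Unit 5A: $177,791

Equal tier: $137,361 ÷ 3 = $45,787 apiece.
Remainder $353,219 by floor area (total 17,251): Unit 4B 181,656.66 → $181,657; Unit 3B 39,558.23 → $39,558; Unit 5A 132,004.11 → $132,004.
Totals: Unit 4B $45,787 + $181,657 = $227,444; Unit 3B $45,787 + $39,558 = $85,345; Unit 5A $45,787 + $132,004 = $177,791.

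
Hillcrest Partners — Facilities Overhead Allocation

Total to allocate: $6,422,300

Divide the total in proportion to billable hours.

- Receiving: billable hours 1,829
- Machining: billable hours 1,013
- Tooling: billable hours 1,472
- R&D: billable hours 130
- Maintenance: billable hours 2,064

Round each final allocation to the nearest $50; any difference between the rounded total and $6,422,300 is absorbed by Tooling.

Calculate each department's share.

Sum of billable hours: 6,508.
Unrounded shares: Receiving 1,829/6,508 × $6,422,300 = 1,804,914.98; Machining 1,013/6,508 × $6,422,300 = 999,660.40; Tooling 1,472/6,508 × $6,422,300 = 1,452,616.10; R&D 130/6,508 × $6,422,300 = 128,288.11; Maintenance 2,064/6,508 × $6,422,300 = 2,036,820.41.
Rounded to nearest $50: Receiving $1,804,900; Machining $999,650; Tooling $1,452,600; R&D $128,300; Maintenance $2,036,800. Sum = $6,422,250.
Difference $6,422,300 − $6,422,250 = +$50 applied to Tooling: Tooling becomes $1,452,650.

Receiving: $1,804,900 | Machining: $999,650 | Tooling: $1,452,650 | R&D: $128,300 | Maintenance: $2,036,800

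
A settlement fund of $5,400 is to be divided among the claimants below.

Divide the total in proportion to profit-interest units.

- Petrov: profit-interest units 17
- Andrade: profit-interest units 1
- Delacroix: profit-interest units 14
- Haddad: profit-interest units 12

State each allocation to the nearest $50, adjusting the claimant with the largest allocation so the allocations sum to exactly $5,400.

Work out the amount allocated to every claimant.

Total profit-interest units = 44.
Raw shares: Petrov 17/44 × $5,400 = 2,086.36; Andrade 1/44 × $5,400 = 122.73; Delacroix 14/44 × $5,400 = 1,718.18; Haddad 12/44 × $5,400 = 1,472.73.
Rounded to nearest $50: Petrov $2,100; Andrade $100; Delacroix $1,700; Haddad $1,450. Sum = $5,350.
Difference $5,400 − $5,350 = +$50 applied to largest allocation (Petrov): Petrov becomes $2,150.

Petrov: $2,150 · Andrade: $100 · Delacroix: $1,700 · Haddad: $1,450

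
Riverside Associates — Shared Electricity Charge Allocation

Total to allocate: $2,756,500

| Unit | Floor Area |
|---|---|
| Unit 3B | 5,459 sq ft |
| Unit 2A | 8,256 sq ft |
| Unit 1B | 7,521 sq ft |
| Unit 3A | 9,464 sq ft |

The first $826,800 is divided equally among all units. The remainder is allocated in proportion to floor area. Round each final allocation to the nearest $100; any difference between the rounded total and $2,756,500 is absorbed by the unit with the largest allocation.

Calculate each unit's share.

First tranche $826,800 split equally: $206,700 each.
Remainder $1,929,700 by floor area (total 30,700): Unit 3B 343,134.60 → $343,100; Unit 2A 518,944.73 → $518,900; Unit 1B 472,745.07 → $472,700; Unit 3A 594,875.60 → $594,900.
Rounding difference +$100 on remainder applied to Unit 3A.
Totals: Unit 3B $206,700 + $343,100 = $549,800; Unit 2A $206,700 + $518,900 = $725,600; Unit 1B $206,700 + $472,700 = $679,400; Unit 3A $206,700 + $595,000 = $801,700.

Unit 3B: $549,800 | Unit 2A: $725,600 | Unit 1B: $679,400 | Unit 3A: $801,700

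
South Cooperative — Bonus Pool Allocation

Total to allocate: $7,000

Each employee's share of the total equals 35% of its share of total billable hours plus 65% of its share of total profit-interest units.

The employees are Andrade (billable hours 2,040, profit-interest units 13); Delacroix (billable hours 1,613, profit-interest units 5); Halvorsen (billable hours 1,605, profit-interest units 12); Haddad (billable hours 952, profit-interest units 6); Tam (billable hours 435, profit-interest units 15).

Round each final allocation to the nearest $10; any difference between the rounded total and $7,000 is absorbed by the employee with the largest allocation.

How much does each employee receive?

Totals — billable hours 6,645, profit-interest units 51.
Composite weights (35% billable hours + 65% profit-interest units): Andrade 0.2731; Delacroix 0.1487; Halvorsen 0.2375; Haddad 0.1266; Tam 0.2141.
Raw shares: Andrade 1,911.95; Delacroix 1,040.79; Halvorsen 1,662.35; Haddad 886.29; Tam 1,498.62.
Rounded to nearest $10: Andrade $1,910; Delacroix $1,040; Halvorsen $1,660; Haddad $890; Tam $1,500. Sum = $7,000.
No rounding difference to absorb.

Andrade: $1,910 | Delacroix: $1,040 | Halvorsen: $1,660 | Haddad: $890 | Tam: $1,500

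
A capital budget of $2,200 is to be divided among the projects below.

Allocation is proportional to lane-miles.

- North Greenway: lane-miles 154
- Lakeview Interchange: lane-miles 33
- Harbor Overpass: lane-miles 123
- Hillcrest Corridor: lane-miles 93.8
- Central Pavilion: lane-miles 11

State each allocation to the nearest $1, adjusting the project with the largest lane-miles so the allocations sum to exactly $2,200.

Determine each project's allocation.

Total lane-miles = 414.8.
Unrounded shares: North Greenway 154/414.8 × $2,200 = 816.78; Lakeview Interchange 33/414.8 × $2,200 = 175.02; Harbor Overpass 123/414.8 × $2,200 = 652.36; Hillcrest Corridor 93.8/414.8 × $2,200 = 497.49; Central Pavilion 11/414.8 × $2,200 = 58.34.
At nearest $1: North Greenway $817; Lakeview Interchange $175; Harbor Overpass $652; Hillcrest Corridor $497; Central Pavilion $58. Sum = $2,199.
Difference $2,200 − $2,199 = +$1 applied to largest lane-miles (North Greenway): North Greenway becomes $818.

North Greenway: $818; Lakeview Interchange: $175; Harbor Overpass: $652; Hillcrest Corridor: $497; Central Pavilion: $58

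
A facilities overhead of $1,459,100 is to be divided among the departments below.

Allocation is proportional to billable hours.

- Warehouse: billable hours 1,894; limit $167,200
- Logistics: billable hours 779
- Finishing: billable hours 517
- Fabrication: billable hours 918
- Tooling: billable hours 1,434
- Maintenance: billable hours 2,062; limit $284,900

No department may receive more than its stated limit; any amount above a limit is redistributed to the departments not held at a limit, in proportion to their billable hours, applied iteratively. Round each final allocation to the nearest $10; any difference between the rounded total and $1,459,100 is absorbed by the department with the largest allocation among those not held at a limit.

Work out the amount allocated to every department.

Combined billable hours = 7,604.
Unconstrained shares: Warehouse 363,431.80; Logistics 149,479.08; Finishing 99,204.98; Fabrication 176,151.21; Tooling 275,164.31; Maintenance 395,668.62.
Held at cap: Warehouse ($167,200), Maintenance ($284,900); remaining pool $1,007,000 reallocated over remaining billable hours 3,648.
Shares after redistribution: Logistics 215,036.46 → $215,040; Finishing 142,713.54 → $142,710; Fabrication 253,406.25 → $253,410; Tooling 395,843.75 → $395,840.

Warehouse: $167,200 · Logistics: $215,040 · Finishing: $142,710 · Fabrication: $253,410 · Tooling: $395,840 · Maintenance: $284,900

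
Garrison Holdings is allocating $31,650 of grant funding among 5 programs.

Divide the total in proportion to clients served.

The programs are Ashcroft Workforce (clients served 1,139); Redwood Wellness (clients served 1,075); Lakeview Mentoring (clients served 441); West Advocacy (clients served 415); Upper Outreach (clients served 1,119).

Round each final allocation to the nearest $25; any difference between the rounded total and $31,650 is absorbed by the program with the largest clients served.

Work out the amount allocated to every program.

Combined clients served = 4,189.
Unrounded shares: Ashcroft Workforce 1,139/4,189 × $31,650 = 8,605.72; Redwood Wellness 1,075/4,189 × $31,650 = 8,122.17; Lakeview Mentoring 441/4,189 × $31,650 = 3,331.98; West Advocacy 415/4,189 × $31,650 = 3,135.53; Upper Outreach 1,119/4,189 × $31,650 = 8,454.61.
Rounded to nearest $25: Ashcroft Workforce $8,600; Redwood Wellness $8,125; Lakeview Mentoring $3,325; West Advocacy $3,125; Upper Outreach $8,450. Sum = $31,625.
Difference $31,650 − $31,625 = +$25 applied to largest clients served (Ashcroft Workforce): Ashcroft Workforce becomes $8,625.

Ashcroft Workforce: $8,625 | Redwood Wellness: $8,125 | Lakeview Mentoring: $3,325 | West Advocacy: $3,125 | Upper Outreach: $8,450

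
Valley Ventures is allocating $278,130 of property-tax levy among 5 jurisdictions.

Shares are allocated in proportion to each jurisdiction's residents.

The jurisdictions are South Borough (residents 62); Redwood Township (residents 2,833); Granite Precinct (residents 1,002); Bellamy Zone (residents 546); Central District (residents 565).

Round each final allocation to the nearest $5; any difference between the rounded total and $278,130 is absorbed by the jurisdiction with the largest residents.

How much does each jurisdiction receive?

Residents total: 5,008.
Raw shares: South Borough 62/5,008 × $278,130 = 3,443.30; Redwood Township 2,833/5,008 × $278,130 = 157,336.72; Granite Precinct 1,002/5,008 × $278,130 = 55,648.21; Bellamy Zone 546/5,008 × $278,130 = 30,323.28; Central District 565/5,008 × $278,130 = 31,378.48.
Rounded to nearest $5: South Borough $3,445; Redwood Township $157,335; Granite Precinct $55,650; Bellamy Zone $30,325; Central District $31,380. Sum = $278,135.
Difference $278,130 − $278,135 = −$5 applied to largest residents (Redwood Township): Redwood Township becomes $157,330.

South Borough: $3,445 · Redwood Township: $157,330 · Granite Precinct: $55,650 · Bellamy Zone: $30,325 · Central District: $31,380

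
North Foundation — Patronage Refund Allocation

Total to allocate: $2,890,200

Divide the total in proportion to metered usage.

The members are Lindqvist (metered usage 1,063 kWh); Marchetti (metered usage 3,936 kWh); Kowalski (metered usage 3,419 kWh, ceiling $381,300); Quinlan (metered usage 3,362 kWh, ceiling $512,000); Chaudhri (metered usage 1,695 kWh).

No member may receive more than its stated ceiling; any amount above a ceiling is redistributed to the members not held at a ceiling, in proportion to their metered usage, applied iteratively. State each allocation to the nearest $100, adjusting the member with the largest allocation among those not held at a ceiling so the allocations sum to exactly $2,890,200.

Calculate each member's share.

Combined metered usage = 13,475.
Pro-rata shares before constraints: Lindqvist 227,998.71; Marchetti 844,217.23; Kowalski 733,327.93; Quinlan 721,102.22; Chaudhri 363,553.91.
Cap binds for Kowalski ($381,300), Quinlan ($512,000); balance $1,996,900 reallocated over remaining metered usage 6,694.
Shares after redistribution: Lindqvist 317,105.57 → $317,100; Marchetti 1,174,155.72 → $1,174,200; Chaudhri 505,638.71 → $505,600.

Lindqvist: $317,100; Marchetti: $1,174,200; Kowalski: $381,300; Quinlan: $512,000; Chaudhri: $505,600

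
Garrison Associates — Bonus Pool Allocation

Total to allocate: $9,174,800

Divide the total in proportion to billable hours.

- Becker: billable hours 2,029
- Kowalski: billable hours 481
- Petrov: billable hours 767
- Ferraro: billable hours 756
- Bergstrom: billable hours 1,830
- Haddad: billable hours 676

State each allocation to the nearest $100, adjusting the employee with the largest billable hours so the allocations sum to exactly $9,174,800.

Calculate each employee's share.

Combined billable hours = 6,539.
Pro-rata amounts: Becker 2,029/6,539 × $9,174,800 = 2,846,867.90; Kowalski 481/6,539 × $9,174,800 = 674,885.88; Petrov 767/6,539 × $9,174,800 = 1,076,169.38; Ferraro 756/6,539 × $9,174,800 = 1,060,735.40; Bergstrom 1,830/6,539 × $9,174,800 = 2,567,653.16; Haddad 676/6,539 × $9,174,800 = 948,488.27.
At nearest $100: Becker $2,846,900; Kowalski $674,900; Petrov $1,076,200; Ferraro $1,060,700; Bergstrom $2,567,700; Haddad $948,500. Sum = $9,174,900.
Difference $9,174,800 − $9,174,900 = −$100 applied to largest billable hours (Becker): Becker becomes $2,846,800.

Becker: $2,846,800 · Kowalski: $674,900 · Petrov: $1,076,200 · Ferraro: $1,060,700 · Bergstrom: $2,567,700 · Haddad: $948,500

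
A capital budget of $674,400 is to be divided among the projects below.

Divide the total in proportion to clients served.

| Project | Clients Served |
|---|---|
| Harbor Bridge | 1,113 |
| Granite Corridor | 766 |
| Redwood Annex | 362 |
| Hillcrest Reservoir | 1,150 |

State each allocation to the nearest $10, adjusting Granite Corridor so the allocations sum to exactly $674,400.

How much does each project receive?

Clients served total: 3,391.
Pro-rata amounts: Harbor Bridge 1,113/3,391 × $674,400 = 221,352.76; Granite Corridor 766/3,391 × $674,400 = 152,341.61; Redwood Annex 362/3,391 × $674,400 = 71,994.34; Hillcrest Reservoir 1,150/3,391 × $674,400 = 228,711.29.
Rounded to nearest $10: Harbor Bridge $221,350; Granite Corridor $152,340; Redwood Annex $71,990; Hillcrest Reservoir $228,710. Sum = $674,390.
Difference $674,400 − $674,390 = +$10 applied to Granite Corridor: Granite Corridor becomes $152,350.

Harbor Bridge: $221,350; Granite Corridor: $152,350; Redwood Annex: $71,990; Hillcrest Reservoir: $228,710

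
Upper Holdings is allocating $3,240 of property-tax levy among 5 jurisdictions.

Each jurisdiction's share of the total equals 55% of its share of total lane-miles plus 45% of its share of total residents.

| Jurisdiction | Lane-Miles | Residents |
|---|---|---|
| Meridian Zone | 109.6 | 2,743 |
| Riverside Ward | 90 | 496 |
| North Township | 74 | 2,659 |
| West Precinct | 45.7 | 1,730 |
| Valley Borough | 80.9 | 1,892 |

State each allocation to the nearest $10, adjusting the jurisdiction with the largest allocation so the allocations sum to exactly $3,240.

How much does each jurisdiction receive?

Meridian Zone: $900 | Riverside Ward: $480 | North Township: $740 | West Precinct: $470 | Valley Borough: $650

Totals — lane-miles 400.2, residents 9,520.
Combined weights (55% lane-miles + 45% residents): Meridian Zone 0.2803; Riverside Ward 0.1471; North Township 0.2274; West Precinct 0.1446; Valley Borough 0.2006.
Unrounded shares: Meridian Zone 908.12; Riverside Ward 476.71; North Township 736.73; West Precinct 468.44; Valley Borough 649.99.
Rounded to nearest $10: Meridian Zone $910; Riverside Ward $480; North Township $740; West Precinct $470; Valley Borough $650. Sum = $3,250.
Difference $3,240 − $3,250 = −$10 applied to largest allocation (Meridian Zone): Meridian Zone becomes $900.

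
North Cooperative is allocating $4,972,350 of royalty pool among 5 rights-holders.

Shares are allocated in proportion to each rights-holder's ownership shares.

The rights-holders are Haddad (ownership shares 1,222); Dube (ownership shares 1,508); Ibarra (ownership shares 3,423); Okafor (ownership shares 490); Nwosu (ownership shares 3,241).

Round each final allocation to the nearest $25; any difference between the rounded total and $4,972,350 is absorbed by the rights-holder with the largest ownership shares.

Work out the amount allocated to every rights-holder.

Haddad: $614,750 | Dube: $758,625 | Ibarra: $1,722,025 | Okafor: $246,500 | Nwosu: $1,630,450

Total ownership shares = 1,222 + 1,508 + 3,423 + 490 + 3,241 = 9,884.
Unrounded shares: Haddad 614,752.30; Dube 758,630.49; Ibarra 1,722,010.73; Okafor 246,504.60; Nwosu 1,630,451.88.
At nearest $25: Haddad $614,750; Dube $758,625; Ibarra $1,722,000; Okafor $246,500; Nwosu $1,630,450. Sum = $4,972,325.
Difference $4,972,350 − $4,972,325 = +$25 applied to largest ownership shares (Ibarra): Ibarra becomes $1,722,025.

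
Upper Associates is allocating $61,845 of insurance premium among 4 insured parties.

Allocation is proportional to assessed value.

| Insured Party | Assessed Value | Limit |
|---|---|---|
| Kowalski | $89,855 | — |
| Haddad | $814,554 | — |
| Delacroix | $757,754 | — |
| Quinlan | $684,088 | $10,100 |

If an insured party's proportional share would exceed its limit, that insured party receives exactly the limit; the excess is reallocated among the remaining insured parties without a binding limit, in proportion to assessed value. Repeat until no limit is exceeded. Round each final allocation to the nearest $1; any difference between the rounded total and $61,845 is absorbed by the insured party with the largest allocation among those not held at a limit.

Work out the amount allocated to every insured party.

Total assessed value = 2,346,251.
Pro-rata shares before constraints: Kowalski 2,368.49; Haddad 21,470.89; Delacroix 19,973.69; Quinlan 18,031.93.
Held at cap: Quinlan ($10,100); balance $51,745 reallocated over remaining assessed value 1,662,163.
Redistributed shares: Kowalski 2,797.29 → $2,797; Haddad 25,357.98 → $25,358; Delacroix 23,589.73 → $23,590.

Kowalski: $2,797 · Haddad: $25,358 · Delacroix: $23,590 · Quinlan: $10,100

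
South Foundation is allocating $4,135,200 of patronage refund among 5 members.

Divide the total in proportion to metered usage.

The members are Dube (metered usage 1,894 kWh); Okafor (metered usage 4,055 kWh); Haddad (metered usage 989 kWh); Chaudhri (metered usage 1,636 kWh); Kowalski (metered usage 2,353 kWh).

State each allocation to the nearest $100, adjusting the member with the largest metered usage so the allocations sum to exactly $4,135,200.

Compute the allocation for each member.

Dube: $716,800; Okafor: $1,534,500; Haddad: $374,300; Chaudhri: $619,100; Kowalski: $890,500

Total metered usage = 10,927.
Proportional shares: Dube 1,894/10,927 × $4,135,200 = 716,762.95; Okafor 4,055/10,927 × $4,135,200 = 1,534,569.05; Haddad 989/10,927 × $4,135,200 = 374,275.90; Chaudhri 1,636/10,927 × $4,135,200 = 619,125.76; Kowalski 2,353/10,927 × $4,135,200 = 890,466.33.
Rounded to nearest $100: Dube $716,800; Okafor $1,534,600; Haddad $374,300; Chaudhri $619,100; Kowalski $890,500. Sum = $4,135,300.
Difference $4,135,200 − $4,135,300 = −$100 applied to largest metered usage (Okafor): Okafor becomes $1,534,500.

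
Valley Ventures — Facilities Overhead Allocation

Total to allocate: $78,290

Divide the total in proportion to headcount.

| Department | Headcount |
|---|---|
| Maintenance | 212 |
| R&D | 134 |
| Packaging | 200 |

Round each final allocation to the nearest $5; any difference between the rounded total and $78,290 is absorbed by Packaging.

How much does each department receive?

Headcount total: 546.
Pro-rata amounts: Maintenance 212/546 × $78,290 = 30,398.32; R&D 134/546 × $78,290 = 19,214.03; Packaging 200/546 × $78,290 = 28,677.66.
After rounding ($5): Maintenance $30,400; R&D $19,215; Packaging $28,680. Sum = $78,295.
Difference $78,290 − $78,295 = −$5 applied to Packaging: Packaging becomes $28,675.

Maintenance: $30,400 · R&D: $19,215 · Packaging: $28,675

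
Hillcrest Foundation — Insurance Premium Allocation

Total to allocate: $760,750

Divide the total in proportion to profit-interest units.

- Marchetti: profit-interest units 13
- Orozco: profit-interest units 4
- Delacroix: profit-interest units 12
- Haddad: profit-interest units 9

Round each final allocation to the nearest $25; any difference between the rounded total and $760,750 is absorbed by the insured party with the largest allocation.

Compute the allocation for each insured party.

Total profit-interest units = 38.
Proportional shares: Marchetti 13/38 × $760,750 = 260,256.58; Orozco 4/38 × $760,750 = 80,078.95; Delacroix 12/38 × $760,750 = 240,236.84; Haddad 9/38 × $760,750 = 180,177.63.
After rounding ($25): Marchetti $260,250; Orozco $80,075; Delacroix $240,225; Haddad $180,175. Sum = $760,725.
Difference $760,750 − $760,725 = +$25 applied to largest allocation (Marchetti): Marchetti becomes $260,275.

Marchetti: $260,275 · Orozco: $80,075 · Delacroix: $240,225 · Haddad: $180,175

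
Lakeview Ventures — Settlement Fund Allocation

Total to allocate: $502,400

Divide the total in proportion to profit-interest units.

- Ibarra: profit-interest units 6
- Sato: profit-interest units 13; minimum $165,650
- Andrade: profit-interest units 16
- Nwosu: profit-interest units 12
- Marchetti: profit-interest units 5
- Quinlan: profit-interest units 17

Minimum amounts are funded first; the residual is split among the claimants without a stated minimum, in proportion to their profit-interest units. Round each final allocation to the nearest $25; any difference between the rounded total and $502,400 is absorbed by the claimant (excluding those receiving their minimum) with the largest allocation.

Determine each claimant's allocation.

Ibarra: $36,075; Sato: $165,650; Andrade: $96,225; Nwosu: $72,150; Marchetti: $30,075; Quinlan: $102,225

Fund the minimums — Sato $165,650. Residual $336,750.
Residual split over remaining profit-interest units 56: Ibarra 36,080.36 → $36,075; Andrade 96,214.29 → $96,225; Nwosu 72,160.71 → $72,150; Marchetti 30,066.96 → $30,075; Quinlan 102,227.68 → $102,225.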